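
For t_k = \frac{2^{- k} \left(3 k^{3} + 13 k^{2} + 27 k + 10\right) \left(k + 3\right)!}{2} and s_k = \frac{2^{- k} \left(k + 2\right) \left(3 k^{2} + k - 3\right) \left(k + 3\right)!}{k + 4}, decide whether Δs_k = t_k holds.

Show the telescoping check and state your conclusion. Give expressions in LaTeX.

s_(k+1) = (k + 3)*(3*k**2 + 7*k + 1)*factorial(k + 4)/(2*2**k*(k + 5))
s_(k+1) − s_k = (3*k**5 + 34*k**4 + 154*k**3 + 367*k**2 + 398*k + 108)*factorial(k + 3)/(2*2**k*(k + 4)*(k + 5))
(s_(k+1) − s_k) − t_k = -(3*k**4 + 25*k**3 + 73*k**2 + 116*k + 46)*factorial(k + 3)/(2**k*(k + 4)*(k + 5))

Invalid: residual - \frac{2^{- k} \left(3 k^{4} + 25 k^{3} + 73 k^{2} + 116 k + 46\right) \left(k + 3\right)!}{\left(k + 4\right) \left(k + 5\right)} ≠ 0.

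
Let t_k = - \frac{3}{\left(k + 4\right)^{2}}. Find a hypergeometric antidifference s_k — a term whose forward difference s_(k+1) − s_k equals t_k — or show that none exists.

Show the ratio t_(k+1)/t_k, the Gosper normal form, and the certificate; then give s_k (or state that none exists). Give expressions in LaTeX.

t_(k+1)/t_k = (k + 4)**2/(k + 5)**2.
A = k**2 + 8*k + 16, B = k**2 + 10*k + 25, C = 1.
Key eq: (k**2 + 8*k + 16)·f(k+1) = (k**2 + 8*k + 16)·f(k) + (1).
d = 0 from the (2,2,0) case.
f = c0 ⇒ A·f(k+1) − B(k−1)·f(k) − C = -1. The system {-1 = 0} is inconsistent; no antidifference.

none (Gosper's algorithm certifies no s_k)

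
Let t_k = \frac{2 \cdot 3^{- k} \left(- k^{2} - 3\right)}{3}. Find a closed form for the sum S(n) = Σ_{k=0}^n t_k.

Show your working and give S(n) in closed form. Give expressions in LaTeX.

S(n) = \frac{3^{- n} \left(- 12 \cdot 3^{n} + n^{2} + 3 n + 6\right)}{3}

Compute t_(k+1)/t_k: get ((k + 1)**2 + 3)/(3*(k**2 + 3)).
Normal form (A,B,C) = (1/3, 1, k**2 + 3).
Solve (1/3)·f(k+1) − (1)·f(k) = k**2 + 3.
Bound: deg f ≤ 2.
A polynomial solution: f(k) = -3*(k**2 + k + 4)/2.
Certificate R = B(k−1)f/C = -3*(k**2 + k + 4)/(2*(k**2 + 3)) gives s_k = (k**2 + k + 4)/3**k.
s_(k+1) − s_k = 2*(-k**2 - 3)/(3*3**k) = t_k.
Σ_(k=0)^n t_k = s_(n+1) − s_(0) = (3**(-n - 1)*(n**2 + 3*n + 6)) − (4), i.e. (-12*3**n + n**2 + 3*n + 6)/(3*3**n).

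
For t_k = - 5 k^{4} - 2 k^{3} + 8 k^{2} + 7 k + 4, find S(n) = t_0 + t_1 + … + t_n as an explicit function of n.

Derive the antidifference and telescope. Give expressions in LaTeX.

t_(k+1)/t_k = (5*k**4 + 22*k**3 + 28*k**2 + 3*k - 12)/(5*k**4 + 2*k**3 - 8*k**2 - 7*k - 4).
Factor: A=1; B=1; C=k**4 + 2*k**3/5 - 8*k**2/5 - 7*k/5 - 4/5.
Key eq: (1)·f(k+1) = (1)·f(k) + (k**4 + 2*k**3/5 - 8*k**2/5 - 7*k/5 - 4/5).
deg f ≤ 5 (via 0,0,4).
Solve for f: f(k) = k*(k**4 - 2*k**3 - 2*k**2 + k - 2)/5 (degree 5 ≤ 5).
R(k) = B(k−1)·f(k)/C(k) = k*(k**4 - 2*k**3 - 2*k**2 + k - 2)/(5*k**4 + 2*k**3 - 8*k**2 - 7*k - 4); s_k = R·t_k = k*(-k**4 + 2*k**3 + 2*k**2 - k + 2).
Δs = -5*k**4 - 2*k**3 + 8*k**2 + 7*k + 4, as required.
Σ_(k=0)^n t_k = s_(n+1) − s_(0) = (-n**5 - 3*n**4 + 7*n**2 + 9*n + 4) − (0), i.e. -n**5 - 3*n**4 + 7*n**2 + 9*n + 4.

S(n) = - n^{5} - 3 n^{4} + 7 n^{2} + 9 n + 4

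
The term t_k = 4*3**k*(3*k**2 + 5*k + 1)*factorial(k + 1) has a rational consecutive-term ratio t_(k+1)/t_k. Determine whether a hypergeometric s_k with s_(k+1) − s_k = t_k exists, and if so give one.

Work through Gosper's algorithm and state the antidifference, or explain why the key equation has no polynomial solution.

s_k = 4*3**k*(k - 1)*factorial(k + 1)

The ratio is 3*(3*k**3 + 17*k**2 + 31*k + 18)/(3*k**2 + 5*k + 1).
A = 3*k + 6, B = 1, C = k**2 + 5*k/3 + 1/3.
Solve (3*k + 6)·f(k+1) − (1)·f(k) = k**2 + 5*k/3 + 1/3.
From deg A=1, deg B=0, deg C=2: d=1.
Solve for f: f(k) = (k - 1)/3 (degree 1 ≤ 1).
Certificate R = B(k−1)f/C = (k - 1)/(3*k**2 + 5*k + 1) gives s_k = 4*3**k*(k - 1)*factorial(k + 1).
Check: Δs_k = 4*3**k*(3*k**2 + 5*k + 1)*factorial(k + 1). ✓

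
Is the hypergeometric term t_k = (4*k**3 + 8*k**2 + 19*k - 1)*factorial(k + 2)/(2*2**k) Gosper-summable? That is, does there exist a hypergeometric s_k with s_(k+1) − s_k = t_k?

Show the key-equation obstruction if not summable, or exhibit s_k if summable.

r(k) = (4*k**4 + 32*k**3 + 107*k**2 + 171*k + 90)/(2*(4*k**3 + 8*k**2 + 19*k - 1)) after simplifying.
So A=k/2 + 3/2 and B=1, with C=k**3 + 2*k**2 + 19*k/4 - 1/4.
Solve (k/2 + 3/2)·f(k+1) − (1)·f(k) = k**3 + 2*k**2 + 19*k/4 - 1/4.
Degrees (1,0,3) ⇒ d ≤ 2.
Solving with deg f ≤ 2: f(k) = (4*k**2 - 4*k - 1)/2.
So s_k = (B(k−1)f/C)·t_k = (2*(4*k**2 - 4*k - 1)/(4*k**3 + 8*k**2 + 19*k - 1))·t_k = (4*k**2 - 4*k - 1)*factorial(k + 2)/2**k.
s_(k+1) − s_k = (4*k**3 + 8*k**2 + 19*k - 1)*factorial(k + 2)/(2*2**k) = t_k.

Yes. s_k = (4*k**2 - 4*k - 1)*factorial(k + 2)/2**k.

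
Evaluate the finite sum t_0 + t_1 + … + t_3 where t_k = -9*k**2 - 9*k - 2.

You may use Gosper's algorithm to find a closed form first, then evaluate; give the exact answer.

Σ = -188

Step 1: r(k) = (9*k**2 + 27*k + 20)/(9*k**2 + 9*k + 2).
Take A(k)=1, B(k)=1, C(k)=k**2 + k + 2/9.
Solve (1)·f(k+1) − (1)·f(k) = k**2 + k + 2/9.
Degrees (0,0,2) ⇒ d ≤ 3.
A polynomial solution: f(k) = k*(3*k**2 - 1)/9.
Get s_k = R·t_k = -3*k**3 + k with R(k) = B(k−1)f(k)/C(k) = k*(3*k**2 - 1)/((3*k + 1)*(3*k + 2)).
s_(k+1) − s_k = -9*k**2 - 9*k - 2 = t_k.
Σ_(k=0)^(3) t_k = s_(4) − s_(0) = -188 − (0) = -188.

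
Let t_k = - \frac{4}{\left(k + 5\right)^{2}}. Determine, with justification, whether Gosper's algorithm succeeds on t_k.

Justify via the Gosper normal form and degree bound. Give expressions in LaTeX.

No; the coefficient equations for f are inconsistent.

r(k) = (k + 5)**2/(k + 6)**2 after simplifying.
Normal form (A,B,C) = (k**2 + 10*k + 25, k**2 + 12*k + 36, 1).
Key eq: (k**2 + 10*k + 25)·f(k+1) = (k**2 + 10*k + 25)·f(k) + (1).
From deg A=2, deg B=2, deg C=0: d=0.
Write f(k) = c0. Then LHS − RHS = -1, requiring -1 = 0: contradictory. No certificate.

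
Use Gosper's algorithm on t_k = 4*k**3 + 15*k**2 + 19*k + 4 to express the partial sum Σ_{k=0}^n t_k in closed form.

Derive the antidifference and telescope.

S(n) = n**4 + 7*n**3 + 18*n**2 + 16*n + 4

r(k) = (4*k**3 + 27*k**2 + 61*k + 42)/(4*k**3 + 15*k**2 + 19*k + 4) after simplifying.
A = 1, B = 1, C = k**3 + 15*k**2/4 + 19*k/4 + 1.
f must satisfy (1)·f(k+1) − (1)·f(k) = k**3 + 15*k**2/4 + 19*k/4 + 1.
deg f ≤ 4 (via 0,0,3).
Coefficient equations give f(k) = k*(k**3 + 3*k**2 + 3*k - 3)/4.
Then R = B(k−1)f/C = k*(k**3 + 3*k**2 + 3*k - 3)/(4*k**3 + 15*k**2 + 19*k + 4), so s_k = R(k)·t_k = k*(k**3 + 3*k**2 + 3*k - 3).
s_(k+1) − s_k = 4*k**3 + 15*k**2 + 19*k + 4 = t_k.
s_(n+1) = n**4 + 7*n**3 + 18*n**2 + 16*n + 4 and s_(0) = 0, so S(n) = n**4 + 7*n**3 + 18*n**2 + 16*n + 4.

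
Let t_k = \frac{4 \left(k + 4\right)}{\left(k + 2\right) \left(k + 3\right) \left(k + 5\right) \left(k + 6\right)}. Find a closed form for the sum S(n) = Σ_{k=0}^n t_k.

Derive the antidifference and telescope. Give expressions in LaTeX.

S(n) = \frac{n^{2} + 9 n + 8}{5 \left(n^{2} + 9 n + 18\right)}

Compute t_(k+1)/t_k: get (k + 2)*(k + 5)**2/((k + 4)**2*(k + 7)).
So A=k + 2 and B=k + 7, with C=k**2 + 8*k + 16.
Set up (k + 2)·f(k+1) − (k + 6)·f(k) − (k**2 + 8*k + 16) = 0.
d = 4 from the (1,1,2) case.
Solving with deg f ≤ 4: f(k) = k*(k + 3)*(k + 4)*(k + 7)/20.
Then R = B(k−1)f/C = k*(k + 3)*(k + 6)*(k + 7)/(20*(k + 4)), so s_k = R(k)·t_k = k*(k + 7)/(5*(k**2 + 7*k + 10)).
Check: Δs_k = 4*(k + 4)/(k**4 + 16*k**3 + 91*k**2 + 216*k + 180). ✓
s_(n+1) = (n**2 + 9*n + 8)/(5*(n**2 + 9*n + 18)) and s_(0) = 0, so S(n) = (n**2 + 9*n + 8)/(5*(n**2 + 9*n + 18)).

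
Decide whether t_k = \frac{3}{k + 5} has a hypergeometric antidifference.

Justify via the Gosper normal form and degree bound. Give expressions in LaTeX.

No. Not Gosper-summable.

Ratio r(k) = (k + 5)/(k + 6).
So A=k + 5 and B=k + 6, with C=1.
Set up (k + 5)·f(k+1) − (k + 5)·f(k) − (1) = 0.
Degrees (1,1,0) ⇒ d ≤ 0.
Generic f = c0 gives residual -1; -1 = 0 cannot hold, so t_k is not Gosper-summable.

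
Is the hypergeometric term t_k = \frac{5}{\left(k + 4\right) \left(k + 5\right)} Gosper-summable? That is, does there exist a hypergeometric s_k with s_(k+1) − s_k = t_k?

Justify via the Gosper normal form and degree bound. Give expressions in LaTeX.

Yes. s_k = \frac{5 k}{4 \left(k + 4\right)}.

Compute t_(k+1)/t_k: get (k + 4)/(k + 6).
Factor: A=k + 4; B=k + 6; C=1.
Key eq: (k + 4)·f(k+1) = (k + 5)·f(k) + (1).
d = 1 from the (1,1,0) case.
Coefficient equations give f(k) = k/4.
Then R = B(k−1)f/C = k*(k + 5)/4, so s_k = R(k)·t_k = 5*k/(4*(k + 4)).
s_(k+1) − s_k = 5/(k**2 + 9*k + 20) = t_k.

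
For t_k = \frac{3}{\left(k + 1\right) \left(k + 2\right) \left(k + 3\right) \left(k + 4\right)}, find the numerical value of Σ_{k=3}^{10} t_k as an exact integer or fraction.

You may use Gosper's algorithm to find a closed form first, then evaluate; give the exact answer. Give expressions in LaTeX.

Σ = 43/5460

Compute t_(k+1)/t_k: get (k + 1)/(k + 5).
So A=k + 1 and B=k + 5, with C=1.
f must satisfy (k + 1)·f(k+1) − (k + 4)·f(k) = 1.
Bound: deg f ≤ 3.
Match coefficients ⇒ f(k) = k*(k**2 + 6*k + 11)/18.
Certificate R = B(k−1)f/C = k*(k + 4)*(k**2 + 6*k + 11)/18 gives s_k = k*(k**2 + 6*k + 11)/(6*(k + 1)*(k + 2)*(k + 3)).
Verify: 3/(k**4 + 10*k**3 + 35*k**2 + 50*k + 24) matches t_k.
Evaluate s at k=11 and k=3: 121/728 and 19/120; difference 43/5460.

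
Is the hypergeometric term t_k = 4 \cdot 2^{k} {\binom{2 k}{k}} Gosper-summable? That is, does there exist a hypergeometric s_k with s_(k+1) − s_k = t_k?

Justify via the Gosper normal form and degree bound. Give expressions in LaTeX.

No; the degree bound rules out any f.

t_(k+1)/t_k = 4*(2*k + 1)/(k + 1).
Take A(k)=8*k + 4, B(k)=k + 1, C(k)=1.
Set up (8*k + 4)·f(k+1) − (k)·f(k) − (1) = 0.
From deg A=1, deg B=1, deg C=0: d=-1.
deg f ≤ -1 is impossible — no certificate.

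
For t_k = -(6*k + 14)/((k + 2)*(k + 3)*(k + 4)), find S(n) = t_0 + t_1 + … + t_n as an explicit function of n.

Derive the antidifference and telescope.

S(n) = (-13*n**2 - 55*n - 42)/(6*(n**2 + 7*n + 12))

r(k) = (k + 2)*(3*k + 10)/((k + 5)*(3*k + 7)) after simplifying.
Take A(k)=k + 2, B(k)=k + 5, C(k)=k + 7/3.
Solve (k + 2)·f(k+1) − (k + 4)·f(k) = k + 7/3.
d = 2 from the (1,1,1) case.
Solve for f: f(k) = k*(13*k + 29)/36 (degree 2 ≤ 2).
So s_k = (B(k−1)f/C)·t_k = (k*(k + 4)*(13*k + 29)/(12*(3*k + 7)))·t_k = -k*(13*k + 29)/(6*(k + 2)*(k + 3)).
Verify: 2*(-3*k - 7)/(k**3 + 9*k**2 + 26*k + 24) matches t_k.
Σ_(k=0)^n t_k = s_(n+1) − s_(0) = ((-13*n**2 - 55*n - 42)/(6*(n**2 + 7*n + 12))) − (0), i.e. (-13*n**2 - 55*n - 42)/(6*(n**2 + 7*n + 12)).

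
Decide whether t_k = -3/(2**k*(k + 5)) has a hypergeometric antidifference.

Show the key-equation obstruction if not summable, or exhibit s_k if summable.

No — key equation has no polynomial f.

Ratio r(k) = (k + 5)/(2*(k + 6)).
So A=k/2 + 5/2 and B=k + 6, with C=1.
Key eq: (k/2 + 5/2)·f(k+1) = (k + 5)·f(k) + (1).
Degrees (1,1,0) ⇒ d ≤ -1.
d = -1 < 0 ⇒ no nonzero polynomial f; not summable.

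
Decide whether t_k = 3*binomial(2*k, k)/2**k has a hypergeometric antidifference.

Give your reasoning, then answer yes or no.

No — t_k has no hypergeometric antidifference.

Compute t_(k+1)/t_k: get (2*k + 1)/(k + 1).
Gosper form: A/B · C(k+1)/C(k) with A=2*k + 1, B=k + 1, C=1.
Key eq: (2*k + 1)·f(k+1) = (k)·f(k) + (1).
From deg A=1, deg B=1, deg C=0: d=-1.
d = -1 < 0 ⇒ no nonzero polynomial f; not summable.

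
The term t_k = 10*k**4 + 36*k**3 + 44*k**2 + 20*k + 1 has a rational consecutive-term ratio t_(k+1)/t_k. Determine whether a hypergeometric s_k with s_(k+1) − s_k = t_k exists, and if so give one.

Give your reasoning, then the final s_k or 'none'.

The ratio is (10*k**4 + 76*k**3 + 212*k**2 + 256*k + 111)/(10*k**4 + 36*k**3 + 44*k**2 + 20*k + 1).
Normal form (A,B,C) = (1, 1, k**4 + 18*k**3/5 + 22*k**2/5 + 2*k + 1/10).
f must satisfy (1)·f(k+1) − (1)·f(k) = k**4 + 18*k**3/5 + 22*k**2/5 + 2*k + 1/10.
d = 5 from the (0,0,4) case.
Solve for f: f(k) = k*(2*k**4 + 4*k**3 - 3*k - 2)/10 (degree 5 ≤ 5).
Then R = B(k−1)f/C = k*(2*k**4 + 4*k**3 - 3*k - 2)/(10*k**4 + 36*k**3 + 44*k**2 + 20*k + 1), so s_k = R(k)·t_k = k*(2*k**4 + 4*k**3 - 3*k - 2).
s_(k+1) − s_k = 10*k**4 + 36*k**3 + 44*k**2 + 20*k + 1 = t_k.

s_k = k*(2*k**4 + 4*k**3 - 3*k - 2)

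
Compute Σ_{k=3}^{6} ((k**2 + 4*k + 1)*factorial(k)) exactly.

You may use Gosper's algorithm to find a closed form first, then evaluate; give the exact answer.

The ratio is (k + 1)*(4*k + (k + 1)**2 + 5)/(k**2 + 4*k + 1).
Factor: A=k + 1; B=1; C=k**2 + 4*k + 1.
Solve (k + 1)·f(k+1) − (1)·f(k) = k**2 + 4*k + 1.
d = 1 from the (1,0,2) case.
Match coefficients ⇒ f(k) = k + 3.
So s_k = (B(k−1)f/C)·t_k = ((k + 3)/(k**2 + 4*k + 1))·t_k = (k + 3)*factorial(k).
s_(k+1) − s_k = (k**2 + 4*k + 1)*factorial(k) = t_k.
Sum = s_(7) − s_(3); s_(7) = 50400, s_(3) = 36 ⇒ 50364.

Σ = 50364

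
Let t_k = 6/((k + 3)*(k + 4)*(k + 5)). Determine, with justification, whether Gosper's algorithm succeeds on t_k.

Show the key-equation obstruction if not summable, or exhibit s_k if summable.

r(k) = (k + 3)/(k + 6) after simplifying.
A = k + 3, B = k + 6, C = 1.
Set up (k + 3)·f(k+1) − (k + 5)·f(k) − (1) = 0.
d = 2 from the (1,1,0) case.
A polynomial solution: f(k) = k*(k + 7)/24.
Then R = B(k−1)f/C = k*(k + 5)*(k + 7)/24, so s_k = R(k)·t_k = k*(k + 7)/(4*(k + 3)*(k + 4)).
s_(k+1) − s_k = 6/(k**3 + 12*k**2 + 47*k + 60) = t_k.

Yes. s_k = k*(k + 7)/(4*(k + 3)*(k + 4)).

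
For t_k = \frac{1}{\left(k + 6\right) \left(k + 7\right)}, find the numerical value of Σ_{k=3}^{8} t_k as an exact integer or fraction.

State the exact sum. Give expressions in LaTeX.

Σ = 2/45

t_(k+1)/t_k = (k + 6)/(k + 8).
Normal form (A,B,C) = (k + 6, k + 8, 1).
Solve (k + 6)·f(k+1) − (k + 7)·f(k) = 1.
deg f ≤ 1 (via 1,1,0).
A polynomial solution: f(k) = k/6.
Certificate R = B(k−1)f/C = k*(k + 7)/6 gives s_k = k/(6*(k + 6)).
Check: Δs_k = 1/(k**2 + 13*k + 42). ✓
Sum = s_(9) − s_(3); s_(9) = 1/10, s_(3) = 1/18 ⇒ 2/45.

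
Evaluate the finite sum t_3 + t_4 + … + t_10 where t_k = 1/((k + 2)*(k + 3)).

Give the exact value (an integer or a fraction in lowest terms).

r(k) = (k + 2)/(k + 4) after simplifying.
Normal form (A,B,C) = (k + 2, k + 4, 1).
Set up (k + 2)·f(k+1) − (k + 3)·f(k) − (1) = 0.
Bound: deg f ≤ 1.
Match coefficients ⇒ f(k) = k/2.
Then R = B(k−1)f/C = k*(k + 3)/2, so s_k = R(k)·t_k = k/(2*(k + 2)).
s_(k+1) − s_k = 1/(k**2 + 5*k + 6) = t_k.
Sum = s_(11) − s_(3); s_(11) = 11/26, s_(3) = 3/10 ⇒ 8/65.

Σ = 8/65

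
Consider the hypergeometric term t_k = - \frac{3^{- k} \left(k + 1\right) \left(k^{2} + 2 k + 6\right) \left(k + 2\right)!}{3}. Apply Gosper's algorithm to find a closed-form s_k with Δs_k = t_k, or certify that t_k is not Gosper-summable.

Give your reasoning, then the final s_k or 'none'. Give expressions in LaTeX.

Compute t_(k+1)/t_k: get (k + 2)*(k + 3)*(2*k + (k + 1)**2 + 8)/(3*(k + 1)*(k**2 + 2*k + 6)).
So A=k/3 + 1 and B=1, with C=k**3 + 3*k**2 + 8*k + 6.
f must satisfy (k/3 + 1)·f(k+1) − (1)·f(k) = k**3 + 3*k**2 + 8*k + 6.
From deg A=1, deg B=0, deg C=3: d=2.
A polynomial solution: f(k) = 3*k*(k + 1).
R(k) = B(k−1)·f(k)/C(k) = 3*k/(k**2 + 2*k + 6); s_k = R·t_k = -k*(k + 1)*factorial(k + 2)/3**k.
s_(k+1) − s_k = -(k + 1)*(k**2 + 2*k + 6)*factorial(k + 2)/(3*3**k) = t_k.

s_k = - 3^{- k} k \left(k + 1\right) \left(k + 2\right)!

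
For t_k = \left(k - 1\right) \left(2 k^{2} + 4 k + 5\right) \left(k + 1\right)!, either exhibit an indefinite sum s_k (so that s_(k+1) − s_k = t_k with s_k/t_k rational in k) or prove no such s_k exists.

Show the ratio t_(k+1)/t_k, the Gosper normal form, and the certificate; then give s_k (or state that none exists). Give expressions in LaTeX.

Compute t_(k+1)/t_k: get k*(k + 2)*(4*k + 2*(k + 1)**2 + 9)/((k - 1)*(2*k**2 + 4*k + 5)).
Factor: A=k + 2; B=1; C=k**3 + k**2 + k/2 - 5/2.
f must satisfy (k + 2)·f(k+1) − (1)·f(k) = k**3 + k**2 + k/2 - 5/2.
Degrees (1,0,3) ⇒ d ≤ 2.
Coefficient equations give f(k) = (2*k**2 - 4*k - 1)/2.
R(k) = B(k−1)·f(k)/C(k) = (2*k**2 - 4*k - 1)/((k - 1)*(2*k**2 + 4*k + 5)); s_k = R·t_k = (2*k**2 - 4*k - 1)*factorial(k + 1).
Verify: (k - 1)*(2*k**2 + 4*k + 5)*factorial(k + 1) matches t_k.

s_k = \left(2 k^{2} - 4 k - 1\right) \left(k + 1\right)!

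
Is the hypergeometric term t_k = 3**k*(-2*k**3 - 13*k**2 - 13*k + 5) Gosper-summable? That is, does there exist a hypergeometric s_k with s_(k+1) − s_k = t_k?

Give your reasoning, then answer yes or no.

r(k) = 3*(2*k**3 + 19*k**2 + 45*k + 23)/(2*k**3 + 13*k**2 + 13*k - 5) after simplifying.
Normal form (A,B,C) = (3, 1, k**3 + 13*k**2/2 + 13*k/2 - 5/2).
Set up (3)·f(k+1) − (1)·f(k) − (k**3 + 13*k**2/2 + 13*k/2 - 5/2) = 0.
deg f ≤ 3 (via 0,0,3).
Solving with deg f ≤ 3: f(k) = (k**3 + 2*k**2 - 4*k - 1)/2.
Get s_k = R·t_k = 3**k*(-k**3 - 2*k**2 + 4*k + 1) with R(k) = B(k−1)f(k)/C(k) = (k**3 + 2*k**2 - 4*k - 1)/(2*k**3 + 13*k**2 + 13*k - 5).
s_(k+1) − s_k = 3**k*(-2*k**3 - 13*k**2 - 13*k + 5) = t_k.

Yes. s_k = 3**k*(-k**3 - 2*k**2 + 4*k + 1).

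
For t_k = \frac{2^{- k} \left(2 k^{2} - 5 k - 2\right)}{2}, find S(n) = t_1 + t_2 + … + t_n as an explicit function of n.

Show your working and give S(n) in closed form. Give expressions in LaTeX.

S(n) = 2^{- n - 1} n \left(- 2 n - 3\right)

r(k) = (2*k**2 - k - 5)/(2*(2*k**2 - 5*k - 2)) after simplifying.
Take A(k)=1/2, B(k)=1, C(k)=k**2 - 5*k/2 - 1.
Set up (1/2)·f(k+1) − (1)·f(k) − (k**2 - 5*k/2 - 1) = 0.
deg f ≤ 2 (via 0,0,2).
Solve for f: f(k) = -(k - 1)*(2*k + 1) (degree 2 ≤ 2).
Get s_k = R·t_k = (-2*k**2 + k + 1)/2**k with R(k) = B(k−1)f(k)/C(k) = -2*(k - 1)*(2*k + 1)/(2*k**2 - 5*k - 2).
Δs = (2*k**2 - 5*k - 2)/(2*2**k), as required.
Telescope: S(n) = s_(n+1) − s_(1) = 2**(-n - 1)*n*(-2*n - 3) − (0) = 2**(-n - 1)*n*(-2*n - 3).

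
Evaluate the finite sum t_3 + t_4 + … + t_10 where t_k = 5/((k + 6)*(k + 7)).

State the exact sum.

Σ = 40/153

t_(k+1)/t_k = (k + 6)/(k + 8).
So A=k + 6 and B=k + 8, with C=1.
Solve (k + 6)·f(k+1) − (k + 7)·f(k) = 1.
d = 1 from the (1,1,0) case.
Solving with deg f ≤ 1: f(k) = k/6.
R(k) = B(k−1)·f(k)/C(k) = k*(k + 7)/6; s_k = R·t_k = 5*k/(6*(k + 6)).
Check: Δs_k = 5/(k**2 + 13*k + 42). ✓
Σ_(k=3)^(10) t_k = s_(11) − s_(3) = 55/102 − (5/18) = 40/153.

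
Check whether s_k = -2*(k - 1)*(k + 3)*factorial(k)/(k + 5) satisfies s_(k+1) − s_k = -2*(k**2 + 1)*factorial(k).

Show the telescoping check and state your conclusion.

s_(k+1) = -2*k*(k + 4)*factorial(k + 1)/(k + 6)
s_(k+1) − s_k = -2*(k**4 + 9*k**3 + 21*k**2 + 11*k + 18)*factorial(k)/((k + 5)*(k + 6))
(s_(k+1) − s_k) − t_k = 4*(k**3 + 5*k**2 + 6)*factorial(k)/((k + 5)*(k + 6))

Invalid: residual 4*(k**3 + 5*k**2 + 6)*factorial(k)/((k + 5)*(k + 6)) ≠ 0.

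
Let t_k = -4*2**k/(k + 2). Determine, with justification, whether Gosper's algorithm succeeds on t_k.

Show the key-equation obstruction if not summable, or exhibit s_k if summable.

t_(k+1)/t_k = 2*(k + 2)/(k + 3).
Take A(k)=2*k + 4, B(k)=k + 3, C(k)=1.
Key eq: (2*k + 4)·f(k+1) = (k + 2)·f(k) + (1).
d = -1 from the (1,1,0) case.
deg f ≤ -1 is impossible — no certificate.

No. Not Gosper-summable.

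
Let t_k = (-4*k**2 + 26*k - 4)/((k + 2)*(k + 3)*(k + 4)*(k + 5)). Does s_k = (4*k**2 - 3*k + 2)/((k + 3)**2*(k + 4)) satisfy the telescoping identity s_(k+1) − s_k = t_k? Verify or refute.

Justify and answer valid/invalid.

s_(k+1) = (-3*k + 4*(k + 1)**2 - 1)/((k + 4)**2*(k + 5))
s_(k+1) − s_k = (-4*k**3 + 14*k**2 + 105*k - 13)/(k**5 + 19*k**4 + 143*k**3 + 533*k**2 + 984*k + 720)
(s_(k+1) − s_k) − t_k = (8*k**3 + 3*k**2 - 87*k + 22)/(k**6 + 21*k**5 + 181*k**4 + 819*k**3 + 2050*k**2 + 2688*k + 1440)

Invalid: residual (8*k**3 + 3*k**2 - 87*k + 22)/(k**6 + 21*k**5 + 181*k**4 + 819*k**3 + 2050*k**2 + 2688*k + 1440) ≠ 0.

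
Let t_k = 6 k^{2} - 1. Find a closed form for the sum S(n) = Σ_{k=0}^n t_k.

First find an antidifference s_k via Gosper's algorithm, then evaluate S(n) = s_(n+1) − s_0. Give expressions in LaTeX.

t_(k+1)/t_k = (6*(k + 1)**2 - 1)/(6*k**2 - 1).
Normal form (A,B,C) = (1, 1, k**2 - 1/6).
Need (1)·f(k+1) − (1)·f(k) = k**2 - 1/6.
d = 3 from the (0,0,2) case.
Solving with deg f ≤ 3: f(k) = k**2*(2*k - 3)/6.
Get s_k = R·t_k = k**2*(2*k - 3) with R(k) = B(k−1)f(k)/C(k) = k**2*(2*k - 3)/(6*k**2 - 1).
Check: Δs_k = 6*k**2 - 1. ✓
Telescope: S(n) = s_(n+1) − s_(0) = 2*n**3 + 3*n**2 - 1 − (0) = 2*n**3 + 3*n**2 - 1.

S(n) = 2 n^{3} + 3 n^{2} - 1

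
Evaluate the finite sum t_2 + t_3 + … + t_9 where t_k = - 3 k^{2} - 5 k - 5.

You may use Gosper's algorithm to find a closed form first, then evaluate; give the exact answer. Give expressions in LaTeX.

Compute t_(k+1)/t_k: get (3*k**2 + 11*k + 13)/(3*k**2 + 5*k + 5).
Gosper form: A/B · C(k+1)/C(k) with A=1, B=1, C=k**2 + 5*k/3 + 5/3.
Solve (1)·f(k+1) − (1)·f(k) = k**2 + 5*k/3 + 5/3.
From deg A=0, deg B=0, deg C=2: d=3.
Solve for f: f(k) = k*(k**2 + k + 3)/3 (degree 3 ≤ 3).
Certificate R = B(k−1)f/C = k*(k**2 + k + 3)/(3*k**2 + 5*k + 5) gives s_k = k*(-k**2 - k - 3).
Check: Δs_k = -3*k**2 - 5*k - 5. ✓
Σ_(k=2)^(9) t_k = s_(10) − s_(2) = -1130 − (-18) = -1112.

Σ = -1112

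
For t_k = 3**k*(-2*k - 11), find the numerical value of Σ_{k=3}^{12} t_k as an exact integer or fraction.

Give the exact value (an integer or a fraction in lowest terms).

Σ = -27103302

Step 1: r(k) = 3*(2*k + 13)/(2*k + 11).
Factor: A=3; B=1; C=k + 11/2.
f must satisfy (3)·f(k+1) − (1)·f(k) = k + 11/2.
Bound: deg f ≤ 1.
A polynomial solution: f(k) = (k + 4)/2.
Certificate R = B(k−1)f/C = (k + 4)/(2*k + 11) gives s_k = 3**k*(-k - 4).
Verify: 3**k*(-2*k - 11) matches t_k.
Evaluate s at k=13 and k=3: -27103491 and -189; difference -27103302.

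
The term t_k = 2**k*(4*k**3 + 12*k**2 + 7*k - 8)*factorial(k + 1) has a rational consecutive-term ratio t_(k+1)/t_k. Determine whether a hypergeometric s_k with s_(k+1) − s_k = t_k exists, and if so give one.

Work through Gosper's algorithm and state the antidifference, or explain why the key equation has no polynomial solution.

Step 1: r(k) = 2*(4*k**4 + 32*k**3 + 91*k**2 + 101*k + 30)/(4*k**3 + 12*k**2 + 7*k - 8).
Gosper form: A/B · C(k+1)/C(k) with A=2*k + 4, B=1, C=k**3 + 3*k**2 + 7*k/4 - 2.
Set up (2*k + 4)·f(k+1) − (1)·f(k) − (k**3 + 3*k**2 + 7*k/4 - 2) = 0.
Degrees (1,0,3) ⇒ d ≤ 2.
Solving with deg f ≤ 2: f(k) = (2*k**2 - k - 4)/4.
Then R = B(k−1)f/C = (2*k**2 - k - 4)/(4*k**3 + 12*k**2 + 7*k - 8), so s_k = R(k)·t_k = 2**k*(2*k**2 - k - 4)*factorial(k + 1).
s_(k+1) − s_k = 2**k*(4*k**3 + 12*k**2 + 7*k - 8)*factorial(k + 1) = t_k.

s_k = 2**k*(2*k**2 - k - 4)*factorial(k + 1)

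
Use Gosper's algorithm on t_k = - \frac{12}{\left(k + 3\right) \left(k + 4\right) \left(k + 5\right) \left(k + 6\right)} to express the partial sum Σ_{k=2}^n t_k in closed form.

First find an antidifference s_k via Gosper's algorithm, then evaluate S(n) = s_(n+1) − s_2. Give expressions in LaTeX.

S(n) = \frac{2 \left(- n^{3} - 15 n^{2} - 74 n + 90\right)}{105 \left(n^{3} + 15 n^{2} + 74 n + 120\right)}

Step 1: r(k) = (k + 3)/(k + 7).
A = k + 3, B = k + 7, C = 1.
Key eq: (k + 3)·f(k+1) = (k + 6)·f(k) + (1).
deg f ≤ 3 (via 1,1,0).
Coefficient equations give f(k) = k*(k**2 + 12*k + 47)/180.
Get s_k = R·t_k = k*(-k**2 - 12*k - 47)/(15*(k + 3)*(k + 4)*(k + 5)) with R(k) = B(k−1)f(k)/C(k) = k*(k + 6)*(k**2 + 12*k + 47)/180.
Verify: -12/(k**4 + 18*k**3 + 119*k**2 + 342*k + 360) matches t_k.
Evaluate: s_(n+1) = (-n**3 - 15*n**2 - 74*n - 60)/(15*(n**3 + 15*n**2 + 74*n + 120)); subtract s_(2) = -1/21 ⇒ S(n) = 2*(-n**3 - 15*n**2 - 74*n + 90)/(105*(n**3 + 15*n**2 + 74*n + 120)).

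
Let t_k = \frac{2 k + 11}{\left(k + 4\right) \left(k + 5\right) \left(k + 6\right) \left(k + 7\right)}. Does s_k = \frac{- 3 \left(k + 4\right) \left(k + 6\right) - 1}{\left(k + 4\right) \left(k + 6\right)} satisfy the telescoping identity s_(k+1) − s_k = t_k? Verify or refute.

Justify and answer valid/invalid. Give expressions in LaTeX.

s_(k+1) = (-3*(k + 5)*(k + 7) - 1)/((k + 5)*(k + 7))
s_(k+1) − s_k = (2*k + 11)/(k**4 + 22*k**3 + 179*k**2 + 638*k + 840)
(s_(k+1) − s_k) − t_k = 0

valid; difference matches t_k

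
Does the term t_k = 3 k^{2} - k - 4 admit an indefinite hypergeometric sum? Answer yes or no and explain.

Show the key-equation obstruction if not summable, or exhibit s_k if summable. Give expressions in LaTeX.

Step 1: r(k) = (k - 3*(k + 1)**2 + 5)/(-3*k**2 + k + 4).
Factor: A=1; B=1; C=k**2 - k/3 - 4/3.
Key eq: (1)·f(k+1) = (1)·f(k) + (k**2 - k/3 - 4/3).
Degrees (0,0,2) ⇒ d ≤ 3.
Solving with deg f ≤ 3: f(k) = k*(k - 3)*(k + 1)/3.
R(k) = B(k−1)·f(k)/C(k) = k*(k - 3)/(3*k - 4); s_k = R·t_k = k*(k**2 - 2*k - 3).
Verify: 3*k**2 - k - 4 matches t_k.

Yes. s_k = k \left(k^{2} - 2 k - 3\right).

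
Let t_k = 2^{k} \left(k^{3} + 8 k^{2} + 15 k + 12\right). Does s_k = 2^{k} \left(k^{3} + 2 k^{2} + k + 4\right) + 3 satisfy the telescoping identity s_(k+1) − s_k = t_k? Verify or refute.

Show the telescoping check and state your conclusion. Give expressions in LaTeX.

Valid — Δs_k = t_k.

s_(k+1) = 2**(k + 1)*(k + (k + 1)**3 + 2*(k + 1)**2 + 5) + 3
s_(k+1) − s_k = 2**k*(k**3 + 8*k**2 + 15*k + 12)
(s_(k+1) − s_k) − t_k = 0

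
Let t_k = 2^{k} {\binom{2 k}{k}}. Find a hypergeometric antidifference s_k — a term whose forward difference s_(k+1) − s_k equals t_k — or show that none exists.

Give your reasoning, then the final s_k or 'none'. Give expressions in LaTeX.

not Gosper-summable; s_k does not exist

r(k) = 4*(2*k + 1)/(k + 1) after simplifying.
A = 8*k + 4, B = k + 1, C = 1.
f must satisfy (8*k + 4)·f(k+1) − (k)·f(k) = 1.
Degrees (1,1,0) ⇒ d ≤ -1.
Negative degree bound (-1): no f exists, t_k not Gosper-summable.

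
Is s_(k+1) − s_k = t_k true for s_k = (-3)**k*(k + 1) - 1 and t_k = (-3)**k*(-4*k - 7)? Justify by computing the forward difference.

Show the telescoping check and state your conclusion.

valid (s_(k+1) − s_k reduces to t_k)

s_(k+1) = (-3)**(k + 1)*(k + 2) - 1
s_(k+1) − s_k = (-3)**k*(-4*k - 7)
(s_(k+1) − s_k) − t_k = 0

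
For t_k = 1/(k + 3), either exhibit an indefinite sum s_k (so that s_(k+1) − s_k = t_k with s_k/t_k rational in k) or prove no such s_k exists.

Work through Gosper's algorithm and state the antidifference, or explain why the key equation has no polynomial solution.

Step 1: r(k) = (k + 3)/(k + 4).
Factor: A=k + 3; B=k + 4; C=1.
Solve (k + 3)·f(k+1) − (k + 3)·f(k) = 1.
From deg A=1, deg B=1, deg C=0: d=0.
f = c0 ⇒ A·f(k+1) − B(k−1)·f(k) − C = -1. The system {-1 = 0} is inconsistent; no antidifference.

no hypergeometric antidifference exists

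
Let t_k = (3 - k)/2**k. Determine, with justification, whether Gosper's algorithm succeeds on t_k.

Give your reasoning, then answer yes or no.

Yes. s_k = 2**(1 - k)*(k - 2).

Ratio r(k) = (k - 2)/(2*(k - 3)).
Factor: A=1/2; B=1; C=k - 3.
Key eq: (1/2)·f(k+1) = (1)·f(k) + (k - 3).
Degrees (0,0,1) ⇒ d ≤ 1.
Match coefficients ⇒ f(k) = -2*(k - 2).
Then R = B(k−1)f/C = -2*(k - 2)/(k - 3), so s_k = R(k)·t_k = 2**(1 - k)*(k - 2).
Verify: (3 - k)/2**k matches t_k.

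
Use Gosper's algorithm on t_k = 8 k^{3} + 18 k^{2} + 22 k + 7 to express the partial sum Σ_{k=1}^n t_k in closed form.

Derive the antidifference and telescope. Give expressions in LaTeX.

The ratio is (8*k**3 + 42*k**2 + 82*k + 55)/(8*k**3 + 18*k**2 + 22*k + 7).
Normal form (A,B,C) = (1, 1, k**3 + 9*k**2/4 + 11*k/4 + 7/8).
Solve (1)·f(k+1) − (1)·f(k) = k**3 + 9*k**2/4 + 11*k/4 + 7/8.
d = 4 from the (0,0,3) case.
Match coefficients ⇒ f(k) = k*(2*k**3 + 2*k**2 + 4*k - 1)/8.
So s_k = (B(k−1)f/C)·t_k = (k*(2*k**3 + 2*k**2 + 4*k - 1)/(8*k**3 + 18*k**2 + 22*k + 7))·t_k = k*(2*k**3 + 2*k**2 + 4*k - 1).
Check: Δs_k = 8*k**3 + 18*k**2 + 22*k + 7. ✓
Σ_(k=1)^n t_k = s_(n+1) − s_(1) = (2*n**4 + 10*n**3 + 22*n**2 + 21*n + 7) − (7), i.e. n*(2*n**3 + 10*n**2 + 22*n + 21).

S(n) = n \left(2 n^{3} + 10 n^{2} + 22 n + 21\right)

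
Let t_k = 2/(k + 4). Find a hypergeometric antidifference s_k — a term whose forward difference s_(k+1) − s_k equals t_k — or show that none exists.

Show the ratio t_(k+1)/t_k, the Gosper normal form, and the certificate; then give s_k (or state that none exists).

not Gosper-summable; s_k does not exist

Step 1: r(k) = (k + 4)/(k + 5).
Factor: A=k + 4; B=k + 5; C=1.
Solve (k + 4)·f(k+1) − (k + 4)·f(k) = 1.
Degrees (1,1,0) ⇒ d ≤ 0.
Put f(k) = c0: A·f(k+1) − B(k−1)·f(k) − C = -1; need -1 = 0 — inconsistent ⇒ no f, not summable.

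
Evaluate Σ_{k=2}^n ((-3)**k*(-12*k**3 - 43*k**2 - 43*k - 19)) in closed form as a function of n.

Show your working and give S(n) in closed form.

S(n) = -9*(-3)**n*n**3 - 39*(-3)**n*n**2 - 45*(-3)**n*n - 18*(-3)**n - 333

t_(k+1)/t_k = 3*(-12*k**3 - 79*k**2 - 165*k - 117)/(12*k**3 + 43*k**2 + 43*k + 19).
Factor: A=-3; B=1; C=k**3 + 43*k**2/12 + 43*k/12 + 19/12.
Need (-3)·f(k+1) − (1)·f(k) = k**3 + 43*k**2/12 + 43*k/12 + 19/12.
From deg A=0, deg B=0, deg C=3: d=3.
A polynomial solution: f(k) = -(3*k**3 + 4*k**2 - 2*k + 1)/12.
Get s_k = R·t_k = (-3)**k*(3*k**3 + 4*k**2 - 2*k + 1) with R(k) = B(k−1)f(k)/C(k) = -(3*k**3 + 4*k**2 - 2*k + 1)/(12*k**3 + 43*k**2 + 43*k + 19).
Δs = (-3)**k*(-12*k**3 - 43*k**2 - 43*k - 19), as required.
Evaluate: s_(n+1) = (-3)**(n + 1)*(3*n**3 + 13*n**2 + 15*n + 6); subtract s_(2) = 333 ⇒ S(n) = -9*(-3)**n*n**3 - 39*(-3)**n*n**2 - 45*(-3)**n*n - 18*(-3)**n - 333.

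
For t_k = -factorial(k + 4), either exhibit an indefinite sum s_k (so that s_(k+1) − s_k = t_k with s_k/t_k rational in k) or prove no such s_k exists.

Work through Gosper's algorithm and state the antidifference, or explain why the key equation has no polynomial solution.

no hypergeometric antidifference exists

The ratio is k + 5.
Factor: A=k + 5; B=1; C=1.
Need (k + 5)·f(k+1) − (1)·f(k) = 1.
From deg A=1, deg B=0, deg C=0: d=-1.
Negative degree bound (-1): no f exists, t_k not Gosper-summable.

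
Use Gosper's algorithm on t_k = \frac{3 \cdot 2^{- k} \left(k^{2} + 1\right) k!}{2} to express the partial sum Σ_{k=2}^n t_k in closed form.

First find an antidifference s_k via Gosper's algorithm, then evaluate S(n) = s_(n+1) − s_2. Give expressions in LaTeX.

S(n) = \frac{3 \cdot 2^{- n} \left(- 2 \cdot 2^{n} + n^{2} n! + 2 n n! + n!\right)}{2}

The ratio is (k + 1)*((k + 1)**2 + 1)/(2*(k**2 + 1)).
Normal form (A,B,C) = (k/2 + 1/2, 1, k**2 + 1).
Set up (k/2 + 1/2)·f(k+1) − (1)·f(k) − (k**2 + 1) = 0.
From deg A=1, deg B=0, deg C=2: d=1.
Match coefficients ⇒ f(k) = 2*k.
R(k) = B(k−1)·f(k)/C(k) = 2*k/(k**2 + 1); s_k = R·t_k = 3*k*factorial(k)/2**k.
Δs = 3*(k**2 + 1)*factorial(k)/(2*2**k), as required.
Telescope: S(n) = s_(n+1) − s_(2) = 3*2**(-n - 1)*(n + 1)*factorial(n + 1) − (3) = 3*(-2*2**n + n**2*factorial(n) + 2*n*factorial(n) + factorial(n))/(2*2**n).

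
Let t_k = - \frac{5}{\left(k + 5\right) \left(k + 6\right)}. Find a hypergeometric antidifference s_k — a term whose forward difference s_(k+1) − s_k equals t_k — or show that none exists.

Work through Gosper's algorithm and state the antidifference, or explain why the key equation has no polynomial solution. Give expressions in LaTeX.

s_k = - \frac{k}{k + 5}

t_(k+1)/t_k = (k + 5)/(k + 7).
Gosper form: A/B · C(k+1)/C(k) with A=k + 5, B=k + 7, C=1.
Need (k + 5)·f(k+1) − (k + 6)·f(k) = 1.
From deg A=1, deg B=1, deg C=0: d=1.
A polynomial solution: f(k) = k/5.
R(k) = B(k−1)·f(k)/C(k) = k*(k + 6)/5; s_k = R·t_k = -k/(k + 5).
s_(k+1) − s_k = -5/(k**2 + 11*k + 30) = t_k.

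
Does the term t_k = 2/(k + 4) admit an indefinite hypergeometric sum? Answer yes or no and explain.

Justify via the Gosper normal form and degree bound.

The ratio is (k + 4)/(k + 5).
A = k + 4, B = k + 5, C = 1.
f must satisfy (k + 4)·f(k+1) − (k + 4)·f(k) = 1.
Bound: deg f ≤ 0.
Write f(k) = c0. Then LHS − RHS = -1, requiring -1 = 0: contradictory. No certificate.

No. Not Gosper-summable.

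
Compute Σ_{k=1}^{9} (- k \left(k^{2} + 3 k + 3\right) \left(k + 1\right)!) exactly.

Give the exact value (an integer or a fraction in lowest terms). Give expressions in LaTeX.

Compute t_(k+1)/t_k: get (k + 1)*(k + 2)*(3*k + (k + 1)**2 + 6)/(k*(k**2 + 3*k + 3)).
Take A(k)=k + 2, B(k)=1, C(k)=k**3 + 3*k**2 + 3*k.
Need (k + 2)·f(k+1) − (1)·f(k) = k**3 + 3*k**2 + 3*k.
deg f ≤ 2 (via 1,0,3).
Solving with deg f ≤ 2: f(k) = k**2 - 2.
Get s_k = R·t_k = -(k**2 - 2)*factorial(k + 1) with R(k) = B(k−1)f(k)/C(k) = (k**2 - 2)/(k*(k**2 + 3*k + 3)).
Verify: -k*(k**2 + 3*k + 3)*factorial(k + 1) matches t_k.
Evaluate s at k=10 and k=1: -3911846400 and 2; difference -3911846402.

Σ = -3911846402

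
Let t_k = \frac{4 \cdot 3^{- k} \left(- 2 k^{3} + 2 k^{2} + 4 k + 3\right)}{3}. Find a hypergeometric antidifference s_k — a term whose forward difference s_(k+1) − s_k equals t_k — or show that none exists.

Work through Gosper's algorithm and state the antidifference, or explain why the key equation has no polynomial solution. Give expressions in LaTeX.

s_k = 3^{- k} \left(4 k^{3} + 2 k^{2} - 3\right)

The ratio is (2*k**3 + 4*k**2 - 2*k - 7)/(3*(2*k**3 - 2*k**2 - 4*k - 3)).
Factor: A=1/3; B=1; C=k**3 - k**2 - 2*k - 3/2.
Set up (1/3)·f(k+1) − (1)·f(k) − (k**3 - k**2 - 2*k - 3/2) = 0.
Degrees (0,0,3) ⇒ d ≤ 3.
Match coefficients ⇒ f(k) = -3*(4*k**3 + 2*k**2 - 3)/8.
Certificate R = B(k−1)f/C = -3*(4*k**3 + 2*k**2 - 3)/(4*(2*k**3 - 2*k**2 - 4*k - 3)) gives s_k = (4*k**3 + 2*k**2 - 3)/3**k.
Check: Δs_k = 4*(-2*k**3 + 2*k**2 + 4*k + 3)/(3*3**k). ✓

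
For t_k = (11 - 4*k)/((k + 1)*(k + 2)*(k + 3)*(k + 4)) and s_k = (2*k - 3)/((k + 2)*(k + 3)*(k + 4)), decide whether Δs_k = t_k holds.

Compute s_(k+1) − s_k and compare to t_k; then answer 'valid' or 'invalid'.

Invalid: residual 6*(3*k - 7)/(k**5 + 15*k**4 + 85*k**3 + 225*k**2 + 274*k + 120) ≠ 0.

s_(k+1) = (2*k - 1)/((k + 3)*(k + 4)*(k + 5))
s_(k+1) − s_k = (13 - 4*k)/(k**4 + 14*k**3 + 71*k**2 + 154*k + 120)
(s_(k+1) − s_k) − t_k = 6*(3*k - 7)/(k**5 + 15*k**4 + 85*k**3 + 225*k**2 + 274*k + 120)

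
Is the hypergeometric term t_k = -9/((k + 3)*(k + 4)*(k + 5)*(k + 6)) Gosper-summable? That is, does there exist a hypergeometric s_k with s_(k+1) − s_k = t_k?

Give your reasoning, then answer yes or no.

Yes. s_k = k*(-k**2 - 12*k - 47)/(20*(k + 3)*(k + 4)*(k + 5)).

Ratio r(k) = (k + 3)/(k + 7).
A = k + 3, B = k + 7, C = 1.
Need (k + 3)·f(k+1) − (k + 6)·f(k) = 1.
Bound: deg f ≤ 3.
Match coefficients ⇒ f(k) = k*(k**2 + 12*k + 47)/180.
Then R = B(k−1)f/C = k*(k + 6)*(k**2 + 12*k + 47)/180, so s_k = R(k)·t_k = k*(-k**2 - 12*k - 47)/(20*(k + 3)*(k + 4)*(k + 5)).
Verify: -9/(k**4 + 18*k**3 + 119*k**2 + 342*k + 360) matches t_k.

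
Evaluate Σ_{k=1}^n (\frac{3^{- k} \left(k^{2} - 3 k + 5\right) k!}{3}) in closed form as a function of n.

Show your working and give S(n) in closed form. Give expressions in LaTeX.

S(n) = 3^{- n - 1} \left(3^{n} + n^{2} n! - n!\right)

Ratio r(k) = (k**3 + 2*k + 3)/(3*(k**2 - 3*k + 5)).
Gosper form: A/B · C(k+1)/C(k) with A=k/3 + 1/3, B=1, C=k**2 - 3*k + 5.
f must satisfy (k/3 + 1/3)·f(k+1) − (1)·f(k) = k**2 - 3*k + 5.
From deg A=1, deg B=0, deg C=2: d=1.
Solve for f: f(k) = 3*(k - 2) (degree 1 ≤ 1).
Get s_k = R·t_k = (k - 2)*factorial(k)/3**k with R(k) = B(k−1)f(k)/C(k) = 3*(k - 2)/(k**2 - 3*k + 5).
Check: Δs_k = (k**2 - 3*k + 5)*factorial(k)/(3*3**k). ✓
Telescope: S(n) = s_(n+1) − s_(1) = 3**(-n - 1)*(n - 1)*factorial(n + 1) − (-1/3) = 3**(-n - 1)*(3**n + n**2*factorial(n) - factorial(n)).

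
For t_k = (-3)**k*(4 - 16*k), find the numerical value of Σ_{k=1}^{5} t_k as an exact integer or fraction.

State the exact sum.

r(k) = 3*(-4*k - 3)/(4*k - 1) after simplifying.
Take A(k)=-3, B(k)=1, C(k)=k - 1/4.
Set up (-3)·f(k+1) − (1)·f(k) − (k - 1/4) = 0.
Degrees (0,0,1) ⇒ d ≤ 1.
Match coefficients ⇒ f(k) = -(k - 1)/4.
R(k) = B(k−1)·f(k)/C(k) = -(k - 1)/(4*k - 1); s_k = R·t_k = 4*(-3)**k*(k - 1).
Check: Δs_k = (-3)**k*(4 - 16*k). ✓
Sum = s_(6) − s_(1); s_(6) = 14580, s_(1) = 0 ⇒ 14580.

Σ = 14580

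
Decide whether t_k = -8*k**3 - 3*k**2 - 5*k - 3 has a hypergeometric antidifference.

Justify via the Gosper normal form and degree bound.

Yes. s_k = k*(-2*k**3 + 3*k**2 - 3*k - 1).

r(k) = (8*k**3 + 27*k**2 + 35*k + 19)/(8*k**3 + 3*k**2 + 5*k + 3) after simplifying.
Gosper form: A/B · C(k+1)/C(k) with A=1, B=1, C=k**3 + 3*k**2/8 + 5*k/8 + 3/8.
f must satisfy (1)·f(k+1) − (1)·f(k) = k**3 + 3*k**2/8 + 5*k/8 + 3/8.
deg f ≤ 4 (via 0,0,3).
A polynomial solution: f(k) = k*(2*k**3 - 3*k**2 + 3*k + 1)/8.
So s_k = (B(k−1)f/C)·t_k = (k*(2*k**3 - 3*k**2 + 3*k + 1)/(8*k**3 + 3*k**2 + 5*k + 3))·t_k = k*(-2*k**3 + 3*k**2 - 3*k - 1).
Δs = -8*k**3 - 3*k**2 - 5*k - 3, as required.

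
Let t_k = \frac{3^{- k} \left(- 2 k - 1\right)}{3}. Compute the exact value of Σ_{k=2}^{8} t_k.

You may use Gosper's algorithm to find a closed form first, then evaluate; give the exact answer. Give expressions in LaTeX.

r(k) = (2*k + 3)/(3*(2*k + 1)) after simplifying.
So A=1/3 and B=1, with C=k + 1/2.
Set up (1/3)·f(k+1) − (1)·f(k) − (k + 1/2) = 0.
Degrees (0,0,1) ⇒ d ≤ 1.
Match coefficients ⇒ f(k) = -3*(k + 1)/2.
So s_k = (B(k−1)f/C)·t_k = (-3*(k + 1)/(2*k + 1))·t_k = (k + 1)/3**k.
s_(k+1) − s_k = (-2*k - 1)/(3*3**k) = t_k.
Evaluate s at k=9 and k=2: 10/19683 and 1/3; difference -6551/19683.

Σ = -6551/19683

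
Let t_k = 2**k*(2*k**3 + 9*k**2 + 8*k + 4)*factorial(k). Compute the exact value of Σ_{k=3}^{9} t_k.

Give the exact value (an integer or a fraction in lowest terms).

Σ = 438475160976

t_(k+1)/t_k = 2*(2*k**4 + 17*k**3 + 47*k**2 + 55*k + 23)/(2*k**3 + 9*k**2 + 8*k + 4).
A = 2*k + 2, B = 1, C = k**3 + 9*k**2/2 + 4*k + 2.
Solve (2*k + 2)·f(k+1) − (1)·f(k) = k**3 + 9*k**2/2 + 4*k + 2.
deg f ≤ 2 (via 1,0,3).
Solve for f: f(k) = (k**2 + 2*k - 2)/2 (degree 2 ≤ 2).
Then R = B(k−1)f/C = (k**2 + 2*k - 2)/(2*k**3 + 9*k**2 + 8*k + 4), so s_k = R(k)·t_k = 2**k*(k**2 + 2*k - 2)*factorial(k).
Verify: 2**k*(2*k**3 + 9*k**2 + 8*k + 4)*factorial(k) matches t_k.
Telescoping: Σ = s_(10) − s_(3) = 438475161600 − (624) = 438475160976.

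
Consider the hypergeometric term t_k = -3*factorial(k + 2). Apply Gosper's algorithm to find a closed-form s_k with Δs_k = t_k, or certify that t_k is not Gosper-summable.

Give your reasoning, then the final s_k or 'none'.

Ratio r(k) = k + 3.
Take A(k)=k + 3, B(k)=1, C(k)=1.
f must satisfy (k + 3)·f(k+1) − (1)·f(k) = 1.
Bound: deg f ≤ -1.
Negative degree bound (-1): no f exists, t_k not Gosper-summable.

none — t_k is not Gosper-summable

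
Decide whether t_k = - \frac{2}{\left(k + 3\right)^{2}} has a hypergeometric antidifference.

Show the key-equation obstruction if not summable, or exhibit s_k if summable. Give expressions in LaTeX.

No — the linear system for f has no solution.

Ratio r(k) = (k + 3)**2/(k + 4)**2.
Factor: A=k**2 + 6*k + 9; B=k**2 + 8*k + 16; C=1.
Solve (k**2 + 6*k + 9)·f(k+1) − (k**2 + 6*k + 9)·f(k) = 1.
deg f ≤ 0 (via 2,2,0).
f = c0 ⇒ A·f(k+1) − B(k−1)·f(k) − C = -1. The system {-1 = 0} is inconsistent; no antidifference.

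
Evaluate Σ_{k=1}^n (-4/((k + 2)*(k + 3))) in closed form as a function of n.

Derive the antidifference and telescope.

t_(k+1)/t_k = (k + 2)/(k + 4).
So A=k + 2 and B=k + 4, with C=1.
Set up (k + 2)·f(k+1) − (k + 3)·f(k) − (1) = 0.
Degrees (1,1,0) ⇒ d ≤ 1.
A polynomial solution: f(k) = k/2.
So s_k = (B(k−1)f/C)·t_k = (k*(k + 3)/2)·t_k = -2*k/(k + 2).
s_(k+1) − s_k = -4/(k**2 + 5*k + 6) = t_k.
Telescope: S(n) = s_(n+1) − s_(1) = 2*(-n - 1)/(n + 3) − (-2/3) = -4*n/(3*n + 9).

S(n) = -4*n/(3*n + 9)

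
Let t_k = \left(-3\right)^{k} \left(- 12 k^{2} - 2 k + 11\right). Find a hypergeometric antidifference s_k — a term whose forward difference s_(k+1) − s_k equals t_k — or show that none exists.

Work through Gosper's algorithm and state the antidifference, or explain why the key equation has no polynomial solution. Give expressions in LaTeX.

s_k = \left(-3\right)^{k} \left(3 k^{2} - 4 k - 2\right)

r(k) = 3*(-2*k - 12*(k + 1)**2 + 9)/(12*k**2 + 2*k - 11) after simplifying.
Take A(k)=-3, B(k)=1, C(k)=k**2 + k/6 - 11/12.
Set up (-3)·f(k+1) − (1)·f(k) − (k**2 + k/6 - 11/12) = 0.
From deg A=0, deg B=0, deg C=2: d=2.
A polynomial solution: f(k) = -(3*k**2 - 4*k - 2)/12.
Certificate R = B(k−1)f/C = -(3*k**2 - 4*k - 2)/(12*k**2 + 2*k - 11) gives s_k = (-3)**k*(3*k**2 - 4*k - 2).
Verify: (-3)**k*(-12*k**2 - 2*k + 11) matches t_k.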